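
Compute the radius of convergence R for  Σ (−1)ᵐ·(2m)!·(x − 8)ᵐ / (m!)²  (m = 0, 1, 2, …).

Ratio test: |a_{m+1}/a_m| = (2m+1)·(2m+2)/(m+1)² → 4 as m → ∞.
Hence the series converges for |x − 8| < 1/(4) = 1/4, so the radius of convergence is 1/4.

R = 1/4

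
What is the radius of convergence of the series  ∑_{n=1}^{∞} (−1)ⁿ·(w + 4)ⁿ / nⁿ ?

R = ∞

Applying the root test, |a_n|^(1/n) = 1/n → 0.
Since the n-th root of |a_n| tends to 0, the series converges for all real w; R = ∞.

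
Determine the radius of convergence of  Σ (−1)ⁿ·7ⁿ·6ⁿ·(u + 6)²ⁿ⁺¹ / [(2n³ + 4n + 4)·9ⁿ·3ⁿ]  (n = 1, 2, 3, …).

Ratio test: |a_{n+1}/a_n| = [(2n³ + 4n + 4)/(2(n+1)³ + 4(n+1) + 4)] · 7·6/(9·3) → 14/9 as n → ∞.
Since the exponent of (u + 6) increases by 2 each term, convergence requires |u + 6|² < 9/14, hence R = 3√14/14.

R = 3√14/14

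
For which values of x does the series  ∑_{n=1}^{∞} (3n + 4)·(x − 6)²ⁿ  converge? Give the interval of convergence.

(5, 7)

The ratio of consecutive coefficients is (3(n+1) + 4)/(3n + 4) → 1.
Successive powers of (x − 6) differ by 2, so the series converges when |x − 6|² · 1 < 1, i.e. |x − 6| < √(1) = 1. So R = 1.
When x = 7, the terms do not tend to 0, so the series diverges.
When x = 5, the n-th term does not approach 0; divergence by the term test.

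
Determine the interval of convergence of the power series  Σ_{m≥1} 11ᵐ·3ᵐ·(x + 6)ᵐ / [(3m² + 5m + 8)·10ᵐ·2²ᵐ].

Apply the ratio test: |a_{m+1}| / |a_m| = [(3m² + 5m + 8)/(3(m+1)² + 5(m+1) + 8)] · 11·3/(10·4), which tends to 33/40 as m → ∞.
Thus R = 1/(33/40) = 40/33.
At x = -158/33: absolute convergence follows by limit comparison with Σ 1/m².
Check x = -238/33: the terms are on the order of 1/m², so the series converges absolutely by comparison with the p-series (p = 2 > 1).

[-238/33, -158/33]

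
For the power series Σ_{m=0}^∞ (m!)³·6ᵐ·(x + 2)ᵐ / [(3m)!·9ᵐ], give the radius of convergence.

The ratio of consecutive coefficients is (m+1)³/[(3m+1)·(3m+2)·(3m+3)] · 6/9 → 2/81.
Hence the series converges for |x + 2| < 1/(2/81) = 81/2, so the radius of convergence is 81/2.

R = 81/2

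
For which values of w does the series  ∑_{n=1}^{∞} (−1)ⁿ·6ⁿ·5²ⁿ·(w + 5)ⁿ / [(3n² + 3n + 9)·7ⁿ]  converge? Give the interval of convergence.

[-757/150, -743/150]

By the ratio test, |a_{n+1}/a_n| = [(3n² + 3n + 9)/(3(n+1)² + 3(n+1) + 9)] · 6·25/7 → 150/7.
Thus R = 1/(150/7) = 7/150.
When w = -743/150, the terms are on the order of 1/n², so the series converges absolutely by comparison with the p-series (p = 2 > 1).
When w = -757/150, the terms are on the order of 1/n², so the series converges absolutely by comparison with the p-series (p = 2 > 1).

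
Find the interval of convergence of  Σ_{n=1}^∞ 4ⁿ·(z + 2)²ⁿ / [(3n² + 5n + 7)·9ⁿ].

[-7/2, -1/2]

The ratio of consecutive coefficients is [(3n² + 5n + 7)/(3(n+1)² + 5(n+1) + 7)] · 4/9 → 4/9.
Successive powers of (z + 2) differ by 2, so the series converges when |z + 2|² · 4/9 < 1, i.e. |z + 2| < √(9/4) = 3/2. So R = 3/2.
Check z = -1/2: absolute convergence follows by limit comparison with Σ 1/n².
Endpoint z = -7/2: the terms are on the order of 1/n², so the series converges absolutely by comparison with the p-series (p = 2 > 1).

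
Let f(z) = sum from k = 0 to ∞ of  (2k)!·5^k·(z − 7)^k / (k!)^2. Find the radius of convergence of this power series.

By the ratio test, |a_{k+1}/a_k| = (2k+1)·(2k+2)/(k+1)² · 5 → 20.
Convergence for |z − 7| · 20 < 1, i.e. |z − 7| < 1/20. So R = 1/20.

R = 1/20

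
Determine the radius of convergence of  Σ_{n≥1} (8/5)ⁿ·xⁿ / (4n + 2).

By the ratio test, |a_{n+1}/a_n| = [(4n + 2)/(4(n+1) + 2)] · 8/5 → 8/5.
Hence the series converges for |x| < 1/(8/5) = 5/8, so the radius of convergence is 5/8.

R = 5/8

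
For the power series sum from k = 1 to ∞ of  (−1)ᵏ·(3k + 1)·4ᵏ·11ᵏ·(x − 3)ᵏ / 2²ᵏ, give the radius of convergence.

R = 1/11

The ratio of consecutive coefficients is [(3(k+1) + 1)/(3k + 1)] · 4·11/4 → 11.
Hence the series converges for |x − 3| < 1/(11) = 1/11, so the radius of convergence is 1/11.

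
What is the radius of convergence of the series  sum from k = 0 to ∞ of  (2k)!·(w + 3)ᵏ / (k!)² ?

By the ratio test, |a_{k+1}/a_k| = (2k+1)·(2k+2)/(k+1)² → 4.
Hence the series converges for |w + 3| < 1/(4) = 1/4, so the radius of convergence is 1/4.

R = 1/4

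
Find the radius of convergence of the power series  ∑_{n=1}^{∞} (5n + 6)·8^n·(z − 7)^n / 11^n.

The ratio of consecutive coefficients is [(5(n+1) + 6)/(5n + 6)] · 8/11 → 8/11.
The series converges when 8/11 · |z − 7| < 1, giving R = 11/8.

R = 11/8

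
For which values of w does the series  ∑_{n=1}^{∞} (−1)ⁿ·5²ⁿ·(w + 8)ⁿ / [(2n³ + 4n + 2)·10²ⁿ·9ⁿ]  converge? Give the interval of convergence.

Apply the ratio test: |a_{n+1}| / |a_n| = [(2n³ + 4n + 2)/(2(n+1)³ + 4(n+1) + 2)] · 25/(100·9), which tends to 1/36 as n → ∞.
Hence the series converges for |w + 8| < 1/(1/36) = 36, so the radius of convergence is 36.
At w = 28: the terms are on the order of 1/n³, so the series converges absolutely by comparison with the p-series (p = 3 > 1).
When w = -44, absolute convergence follows by limit comparison with Σ 1/n³.

[-44, 28]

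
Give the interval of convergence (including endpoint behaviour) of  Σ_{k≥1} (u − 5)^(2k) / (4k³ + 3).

[4, 6]

Ratio test: |a_{k+1}/a_k| = (4k³ + 3)/(4(k+1)³ + 3) → 1 as k → ∞.
Since the exponent of (u − 5) increases by 2 each term, convergence requires |u − 5|² < 1, hence R = 1.
When u = 6, absolute convergence follows by limit comparison with Σ 1/k³.
When u = 4, absolute convergence follows by limit comparison with Σ 1/k³.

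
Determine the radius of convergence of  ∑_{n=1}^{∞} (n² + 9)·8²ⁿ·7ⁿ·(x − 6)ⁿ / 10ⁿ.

R = 5/224

By the ratio test, |a_{n+1}/a_n| = [((n+1)² + 9)/(n² + 9)] · 64·7/10 → 224/5.
Thus R = 1/(224/5) = 5/224.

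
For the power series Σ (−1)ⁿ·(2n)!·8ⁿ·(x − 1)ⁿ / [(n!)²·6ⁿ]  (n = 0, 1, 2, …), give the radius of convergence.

Apply the ratio test: |a_{n+1}| / |a_n| = (2n+1)·(2n+2)/(n+1)² · 8/6, which tends to 16/3 as n → ∞.
Hence the series converges for |x − 1| < 1/(16/3) = 3/16, so the radius of convergence is 3/16.

R = 3/16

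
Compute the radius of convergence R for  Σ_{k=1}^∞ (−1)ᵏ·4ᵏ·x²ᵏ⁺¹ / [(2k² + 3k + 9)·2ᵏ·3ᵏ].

R = √6/2

By the ratio test, |a_{k+1}/a_k| = [(2k² + 3k + 9)/(2(k+1)² + 3(k+1) + 9)] · 4/(2·3) → 2/3.
Successive powers of x differ by 2, so the series converges when |x|² · 2/3 < 1, i.e. |x| < √(3/2). So R = √6/2.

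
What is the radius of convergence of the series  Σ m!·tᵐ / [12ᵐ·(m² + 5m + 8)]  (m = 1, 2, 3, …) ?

Ratio test: |a_{m+1}/a_m| = (m+1) · 1/12 · (m² + 5m + 8)/((m+1)² + 5(m+1) + 8) → ∞ as m → ∞.
The ratio grows without bound, so the series diverges whenever t ≠ 0; it converges only at t = 0. R = 0.

R = 0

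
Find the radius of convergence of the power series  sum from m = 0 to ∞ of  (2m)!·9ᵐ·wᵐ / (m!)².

R = 1/36

Apply the ratio test: |a_{m+1}| / |a_m| = (2m+1)·(2m+2)/(m+1)² · 9, which tends to 36 as m → ∞.
Hence the series converges for |w| < 1/(36) = 1/36, so the radius of convergence is 1/36.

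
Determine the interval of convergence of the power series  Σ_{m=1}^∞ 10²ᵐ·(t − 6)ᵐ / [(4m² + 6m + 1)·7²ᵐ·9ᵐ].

[159/100, 1041/100]

By the ratio test, |a_{m+1}/a_m| = [(4m² + 6m + 1)/(4(m+1)² + 6(m+1) + 1)] · 100/(49·9) → 100/441.
Convergence for |t − 6| · 100/441 < 1, i.e. |t − 6| < 441/100. So R = 441/100.
Endpoint t = 1041/100: absolute convergence follows by limit comparison with Σ 1/m².
When t = 159/100, absolute convergence follows by limit comparison with Σ 1/m².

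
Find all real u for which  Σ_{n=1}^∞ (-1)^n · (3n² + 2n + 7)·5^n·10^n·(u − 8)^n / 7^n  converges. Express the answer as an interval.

(393/50, 407/50)

The ratio of consecutive coefficients is [(3(n+1)² + 2(n+1) + 7)/(3n² + 2n + 7)] · 5·10/7 → 50/7.
Hence the series converges for |u − 8| < 1/(50/7) = 7/50, so the radius of convergence is 7/50.
When u = 407/50, the terms do not tend to 0, so the series diverges.
Endpoint u = 393/50: the terms have absolute value of order n², which does not tend to 0, so the series diverges by the divergence test.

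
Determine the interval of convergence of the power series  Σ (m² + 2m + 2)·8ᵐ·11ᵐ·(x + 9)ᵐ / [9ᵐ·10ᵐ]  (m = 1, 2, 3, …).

(-441/44, -351/44)

The ratio of consecutive coefficients is [((m+1)² + 2(m+1) + 2)/(m² + 2m + 2)] · 8·11/(9·10) → 44/45.
Hence the series converges for |x + 9| < 1/(44/45) = 45/44, so the radius of convergence is 45/44.
At x = -351/44: the m-th term does not approach 0; divergence by the term test.
Endpoint x = -441/44: the terms do not tend to 0, so the series diverges.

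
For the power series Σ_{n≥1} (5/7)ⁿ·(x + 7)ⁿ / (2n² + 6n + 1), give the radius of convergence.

R = 7/5

By the ratio test, |a_{n+1}/a_n| = [(2n² + 6n + 1)/(2(n+1)² + 6(n+1) + 1)] · 5/7 → 5/7.
Hence the series converges for |x + 7| < 1/(5/7) = 7/5, so the radius of convergence is 7/5.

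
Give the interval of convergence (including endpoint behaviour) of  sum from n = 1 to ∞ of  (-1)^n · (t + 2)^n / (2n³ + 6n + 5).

By the ratio test, |a_{n+1}/a_n| = (2n³ + 6n + 5)/(2(n+1)³ + 6(n+1) + 5) → 1.
Convergence for |t + 2| < 1, so R = 1.
Endpoint t = -1: absolute convergence follows by limit comparison with Σ 1/n³.
Endpoint t = -3: the terms are on the order of 1/n³, so the series converges absolutely by comparison with the p-series (p = 3 > 1).

[-3, -1]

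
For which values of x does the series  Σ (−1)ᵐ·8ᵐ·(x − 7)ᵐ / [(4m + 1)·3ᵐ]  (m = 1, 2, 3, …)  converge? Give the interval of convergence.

(53/8, 59/8]

By the ratio test, |a_{m+1}/a_m| = [(4m + 1)/(4(m+1) + 1)] · 8/3 → 8/3.
Hence the series converges for |x − 7| < 1/(8/3) = 3/8, so the radius of convergence is 3/8.
When x = 59/8, the terms alternate in sign and decrease monotonically to 0 in absolute value (size ~ c/m), so the alternating series test gives convergence.
At x = 53/8: the terms are asymptotic to a nonzero constant times 1/m, so the series diverges by limit comparison with Σ 1/m.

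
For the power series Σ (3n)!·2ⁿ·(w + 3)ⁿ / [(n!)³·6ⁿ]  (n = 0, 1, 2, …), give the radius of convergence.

R = 1/9

By the ratio test, |a_{n+1}/a_n| = (3n+1)·(3n+2)·(3n+3)/(n+1)³ · 2/6 → 9.
Thus R = 1/(9) = 1/9.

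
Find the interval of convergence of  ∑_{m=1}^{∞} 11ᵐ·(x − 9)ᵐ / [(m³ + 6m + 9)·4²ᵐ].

The ratio of consecutive coefficients is [(m³ + 6m + 9)/((m+1)³ + 6(m+1) + 9)] · 11/16 → 11/16.
Convergence for |x − 9| · 11/16 < 1, i.e. |x − 9| < 16/11. So R = 16/11.
Endpoint x = 115/11: absolute convergence follows by limit comparison with Σ 1/m³.
Check x = 83/11: the series is dominated by a constant times Σ 1/m³, which converges (p = 3 > 1).

[83/11, 115/11]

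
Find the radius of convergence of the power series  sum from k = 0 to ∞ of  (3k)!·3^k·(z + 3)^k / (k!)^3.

By the ratio test, |a_{k+1}/a_k| = (3k+1)·(3k+2)·(3k+3)/(k+1)³ · 3 → 81.
The series converges when 81 · |z + 3| < 1, giving R = 1/81.

R = 1/81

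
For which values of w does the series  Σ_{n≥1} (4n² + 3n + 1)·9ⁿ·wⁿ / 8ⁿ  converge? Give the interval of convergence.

(-8/9, 8/9)

Ratio test: |a_{n+1}/a_n| = [(4(n+1)² + 3(n+1) + 1)/(4n² + 3n + 1)] · 9/8 → 9/8 as n → ∞.
Convergence for |w| · 9/8 < 1, i.e. |w| < 8/9. So R = 8/9.
Check w = 8/9: the n-th term does not approach 0; divergence by the term test.
Check w = -8/9: the n-th term does not approach 0; divergence by the term test.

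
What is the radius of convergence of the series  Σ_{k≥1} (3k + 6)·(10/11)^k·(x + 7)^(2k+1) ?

R = √110/10

The ratio of consecutive coefficients is [(3(k+1) + 6)/(3k + 6)] · 10/11 → 10/11.
Successive powers of (x + 7) differ by 2, so the series converges when |x + 7|² · 10/11 < 1, i.e. |x + 7| < √(11/10). So R = √110/10.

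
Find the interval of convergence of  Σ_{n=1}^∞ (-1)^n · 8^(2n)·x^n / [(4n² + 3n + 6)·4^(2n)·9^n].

The ratio of consecutive coefficients is [(4n² + 3n + 6)/(4(n+1)² + 3(n+1) + 6)] · 64/(16·9) → 4/9.
Hence the series converges for |x| < 1/(4/9) = 9/4, so the radius of convergence is 9/4.
Check x = 9/4: absolute convergence follows by limit comparison with Σ 1/n².
Endpoint x = -9/4: the terms are on the order of 1/n², so the series converges absolutely by comparison with the p-series (p = 2 > 1).

[-9/4, 9/4]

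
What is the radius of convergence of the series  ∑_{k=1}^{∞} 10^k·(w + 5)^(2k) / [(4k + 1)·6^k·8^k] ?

R = 2√30/5

Ratio test: |a_{k+1}/a_k| = [(4k + 1)/(4(k+1) + 1)] · 10/(6·8) → 5/24 as k → ∞.
Writing y = (w + 5)², the series in y has radius 24/5, so |w + 5| < √(24/5) and R = 2√30/5.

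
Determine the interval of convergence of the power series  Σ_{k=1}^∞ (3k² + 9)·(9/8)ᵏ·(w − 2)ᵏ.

The ratio of consecutive coefficients is [(3(k+1)² + 9)/(3k² + 9)] · 9/8 → 9/8.
Convergence for |w − 2| · 9/8 < 1, i.e. |w − 2| < 8/9. So R = 8/9.
Check w = 26/9: the terms do not tend to 0, so the series diverges.
When w = 10/9, the terms have absolute value of order k², which does not tend to 0, so the series diverges by the divergence test.

(10/9, 26/9)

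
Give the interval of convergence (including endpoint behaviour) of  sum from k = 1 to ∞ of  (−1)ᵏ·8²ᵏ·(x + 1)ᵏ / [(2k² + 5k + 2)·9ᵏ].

[-73/64, -55/64]

Ratio test: |a_{k+1}/a_k| = [(2k² + 5k + 2)/(2(k+1)² + 5(k+1) + 2)] · 64/9 → 64/9 as k → ∞.
Thus R = 1/(64/9) = 9/64.
When x = -55/64, the series is dominated by a constant times Σ 1/k², which converges (p = 2 > 1).
At x = -73/64: the series is dominated by a constant times Σ 1/k², which converges (p = 2 > 1).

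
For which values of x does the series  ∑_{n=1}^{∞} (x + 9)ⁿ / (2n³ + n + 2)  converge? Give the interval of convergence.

[-10, -8]

By the ratio test, |a_{n+1}/a_n| = (2n³ + n + 2)/(2(n+1)³ + (n+1) + 2) → 1.
So the series converges when |x + 9| < 1 and diverges when |x + 9| > 1; R = 1.
At x = -8: the series is dominated by a constant times Σ 1/n³, which converges (p = 3 > 1).
Endpoint x = -10: the series is dominated by a constant times Σ 1/n³, which converges (p = 3 > 1).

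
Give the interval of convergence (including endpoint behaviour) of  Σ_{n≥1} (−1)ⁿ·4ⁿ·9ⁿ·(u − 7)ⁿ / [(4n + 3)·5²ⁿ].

(227/36, 277/36]

Apply the ratio test: |a_{n+1}| / |a_n| = [(4n + 3)/(4(n+1) + 3)] · 4·9/25, which tends to 36/25 as n → ∞.
Convergence for |u − 7| · 36/25 < 1, i.e. |u − 7| < 25/36. So R = 25/36.
Endpoint u = 277/36: an alternating series whose terms decrease to 0 in absolute value, so it converges by the Leibniz criterion.
Check u = 227/36: comparison with the harmonic series Σ 1/n shows the series diverges.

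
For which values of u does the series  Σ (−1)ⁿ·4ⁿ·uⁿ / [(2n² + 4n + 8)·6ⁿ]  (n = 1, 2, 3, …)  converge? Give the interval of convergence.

Apply the ratio test: |a_{n+1}| / |a_n| = [(2n² + 4n + 8)/(2(n+1)² + 4(n+1) + 8)] · 4/6, which tends to 2/3 as n → ∞.
Hence the series converges for |u| < 1/(2/3) = 3/2, so the radius of convergence is 3/2.
Endpoint u = 3/2: the terms are on the order of 1/n², so the series converges absolutely by comparison with the p-series (p = 2 > 1).
At u = -3/2: absolute convergence follows by limit comparison with Σ 1/n².

[-3/2, 3/2]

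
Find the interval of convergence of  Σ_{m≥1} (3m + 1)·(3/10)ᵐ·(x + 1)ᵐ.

(-13/3, 7/3)

The ratio of consecutive coefficients is [(3(m+1) + 1)/(3m + 1)] · 3/10 → 3/10.
The series converges when 3/10 · |x + 1| < 1, giving R = 10/3.
Endpoint x = 7/3: the terms have absolute value of order m, which does not tend to 0, so the series diverges by the divergence test.
At x = -13/3: the terms do not tend to 0, so the series diverges.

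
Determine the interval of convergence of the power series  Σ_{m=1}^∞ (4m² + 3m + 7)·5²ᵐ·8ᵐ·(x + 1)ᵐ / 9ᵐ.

The ratio of consecutive coefficients is [(4(m+1)² + 3(m+1) + 7)/(4m² + 3m + 7)] · 25·8/9 → 200/9.
The series converges when 200/9 · |x + 1| < 1, giving R = 9/200.
At x = -191/200: the terms do not tend to 0, so the series diverges.
Check x = -209/200: the terms do not tend to 0, so the series diverges.

(-209/200, -191/200)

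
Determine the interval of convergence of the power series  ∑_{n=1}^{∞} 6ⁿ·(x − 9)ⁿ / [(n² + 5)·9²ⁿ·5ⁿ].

[-117/2, 153/2]

Ratio test: |a_{n+1}/a_n| = [(n² + 5)/((n+1)² + 5)] · 6/(81·5) → 2/135 as n → ∞.
Hence the series converges for |x − 9| < 1/(2/135) = 135/2, so the radius of convergence is 135/2.
When x = 153/2, absolute convergence follows by limit comparison with Σ 1/n².
At x = -117/2: absolute convergence follows by limit comparison with Σ 1/n².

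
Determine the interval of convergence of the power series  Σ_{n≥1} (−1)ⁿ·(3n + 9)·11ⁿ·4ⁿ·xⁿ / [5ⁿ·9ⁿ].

(-45/44, 45/44)

The ratio of consecutive coefficients is [(3(n+1) + 9)/(3n + 9)] · 11·4/(5·9) → 44/45.
Hence the series converges for |x| < 1/(44/45) = 45/44, so the radius of convergence is 45/44.
Endpoint x = 45/44: the terms do not tend to 0, so the series diverges.
When x = -45/44, the terms do not tend to 0, so the series diverges.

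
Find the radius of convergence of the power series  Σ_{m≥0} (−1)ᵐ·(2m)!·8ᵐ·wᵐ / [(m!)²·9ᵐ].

R = 9/32

The ratio of consecutive coefficients is (2m+1)·(2m+2)/(m+1)² · 8/9 → 32/9.
The series converges when 32/9 · |w| < 1, giving R = 9/32.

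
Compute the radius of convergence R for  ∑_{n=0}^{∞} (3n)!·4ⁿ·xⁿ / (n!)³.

R = 1/108

The ratio of consecutive coefficients is (3n+1)·(3n+2)·(3n+3)/(n+1)³ · 4 → 108.
Thus R = 1/(108) = 1/108.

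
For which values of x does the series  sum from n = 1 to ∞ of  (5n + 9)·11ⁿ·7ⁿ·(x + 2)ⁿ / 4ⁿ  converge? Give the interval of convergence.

By the ratio test, |a_{n+1}/a_n| = [(5(n+1) + 9)/(5n + 9)] · 11·7/4 → 77/4.
Thus R = 1/(77/4) = 4/77.
When x = -150/77, the n-th term does not approach 0; divergence by the term test.
Check x = -158/77: the terms do not tend to 0, so the series diverges.

(-158/77, -150/77)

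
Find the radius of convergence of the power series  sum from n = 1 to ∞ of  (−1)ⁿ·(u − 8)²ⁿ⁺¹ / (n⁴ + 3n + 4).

R = 1

Apply the ratio test: |a_{n+1}| / |a_n| = (n⁴ + 3n + 4)/((n+1)⁴ + 3(n+1) + 4), which tends to 1 as n → ∞.
Writing y = (u − 8)², the series in y has radius 1, so |u − 8| < √(1) = 1 and R = 1.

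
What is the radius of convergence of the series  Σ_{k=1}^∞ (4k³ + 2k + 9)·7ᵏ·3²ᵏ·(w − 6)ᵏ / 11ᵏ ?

By the ratio test, |a_{k+1}/a_k| = [(4(k+1)³ + 2(k+1) + 9)/(4k³ + 2k + 9)] · 7·9/11 → 63/11.
Thus R = 1/(63/11) = 11/63.

R = 11/63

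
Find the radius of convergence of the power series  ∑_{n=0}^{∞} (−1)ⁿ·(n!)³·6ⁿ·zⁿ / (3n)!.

R = 9/2

Ratio test: |a_{n+1}/a_n| = (n+1)³/[(3n+1)·(3n+2)·(3n+3)] · 6 → 2/9 as n → ∞.
Hence the series converges for |z| < 1/(2/9) = 9/2, so the radius of convergence is 9/2.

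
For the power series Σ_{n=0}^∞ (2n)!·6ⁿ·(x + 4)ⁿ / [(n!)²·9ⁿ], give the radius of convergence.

The ratio of consecutive coefficients is (2n+1)·(2n+2)/(n+1)² · 6/9 → 8/3.
The series converges when 8/3 · |x + 4| < 1, giving R = 3/8.

R = 3/8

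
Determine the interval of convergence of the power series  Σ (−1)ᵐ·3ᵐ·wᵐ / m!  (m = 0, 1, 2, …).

(−∞, ∞)

Apply the ratio test: |a_{m+1}| / |a_m| = 3 · 1/(m+1), which tends to 0 as m → ∞.
The ratio tends to 0 regardless of w, hence R = ∞.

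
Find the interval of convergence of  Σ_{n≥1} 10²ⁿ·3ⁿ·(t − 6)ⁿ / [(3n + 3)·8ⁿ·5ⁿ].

[88/15, 92/15)

Apply the ratio test: |a_{n+1}| / |a_n| = [(3n + 3)/(3(n+1) + 3)] · 100·3/(8·5), which tends to 15/2 as n → ∞.
Hence the series converges for |t − 6| < 1/(15/2) = 2/15, so the radius of convergence is 2/15.
When t = 92/15, the terms are asymptotic to a nonzero constant times 1/n, so the series diverges by limit comparison with Σ 1/n.
Endpoint t = 88/15: an alternating series whose terms decrease to 0 in absolute value, so it converges by the Leibniz criterion.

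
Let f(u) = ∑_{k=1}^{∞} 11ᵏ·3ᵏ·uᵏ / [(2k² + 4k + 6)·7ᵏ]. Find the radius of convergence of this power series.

By the ratio test, |a_{k+1}/a_k| = [(2k² + 4k + 6)/(2(k+1)² + 4(k+1) + 6)] · 11·3/7 → 33/7.
The series converges when 33/7 · |u| < 1, giving R = 7/33.

R = 7/33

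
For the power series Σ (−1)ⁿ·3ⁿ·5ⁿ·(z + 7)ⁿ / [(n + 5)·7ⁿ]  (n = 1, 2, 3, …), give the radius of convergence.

The ratio of consecutive coefficients is [(n + 5)/((n+1) + 5)] · 3·5/7 → 15/7.
Thus R = 1/(15/7) = 7/15.

R = 7/15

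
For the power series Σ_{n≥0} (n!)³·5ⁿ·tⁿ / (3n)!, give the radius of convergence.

Ratio test: |a_{n+1}/a_n| = (n+1)³/[(3n+1)·(3n+2)·(3n+3)] · 5 → 5/27 as n → ∞.
Thus R = 1/(5/27) = 27/5.

R = 27/5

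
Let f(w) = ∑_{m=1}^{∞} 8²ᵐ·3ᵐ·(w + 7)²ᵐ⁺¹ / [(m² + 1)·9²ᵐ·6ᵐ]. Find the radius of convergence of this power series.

R = 9√2/8

Ratio test: |a_{m+1}/a_m| = [(m² + 1)/((m+1)² + 1)] · 64·3/(81·6) → 32/81 as m → ∞.
Writing y = (w + 7)², the series in y has radius 81/32, so |w + 7| < √(81/32) and R = 9√2/8.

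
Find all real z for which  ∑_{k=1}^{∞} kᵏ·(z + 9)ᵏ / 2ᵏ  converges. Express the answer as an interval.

{-9}

Applying the root test, |a_k|^(1/k) = k/2 → ∞.
The root grows without bound, so R = 0 (convergence only at z = -9).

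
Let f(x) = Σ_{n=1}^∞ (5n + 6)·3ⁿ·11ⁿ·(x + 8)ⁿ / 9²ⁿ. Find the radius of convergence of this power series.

The ratio of consecutive coefficients is [(5(n+1) + 6)/(5n + 6)] · 3·11/81 → 11/27.
The series converges when 11/27 · |x + 8| < 1, giving R = 27/11.

R = 27/11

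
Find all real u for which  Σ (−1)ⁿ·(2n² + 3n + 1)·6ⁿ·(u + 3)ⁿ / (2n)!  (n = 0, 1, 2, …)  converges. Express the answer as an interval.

(−∞, ∞)

Ratio test: |a_{n+1}/a_n| = (2(n+1)² + 3(n+1) + 1)/(2n² + 3n + 1) · 6 · 1/[(2n+1)·(2n+2)] → 0 as n → ∞.
Since the limit is 0 < 1 for every u, the series converges on all of ℝ and R = ∞.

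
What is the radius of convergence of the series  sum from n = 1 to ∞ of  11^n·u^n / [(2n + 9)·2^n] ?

R = 2/11

The ratio of consecutive coefficients is [(2n + 9)/(2(n+1) + 9)] · 11/2 → 11/2.
Thus R = 1/(11/2) = 2/11.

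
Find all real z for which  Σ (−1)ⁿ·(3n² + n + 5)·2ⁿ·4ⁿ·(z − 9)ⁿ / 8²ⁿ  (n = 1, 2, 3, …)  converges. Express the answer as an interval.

Apply the ratio test: |a_{n+1}| / |a_n| = [(3(n+1)² + (n+1) + 5)/(3n² + n + 5)] · 2·4/64, which tends to 1/8 as n → ∞.
Hence the series converges for |z − 9| < 1/(1/8) = 8, so the radius of convergence is 8.
Endpoint z = 17: the terms do not tend to 0, so the series diverges.
At z = 1: the terms do not tend to 0, so the series diverges.

(1, 17)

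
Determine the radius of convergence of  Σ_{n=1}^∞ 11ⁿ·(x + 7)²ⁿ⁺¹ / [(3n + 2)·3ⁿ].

By the ratio test, |a_{n+1}/a_n| = [(3n + 2)/(3(n+1) + 2)] · 11/3 → 11/3.
Writing y = (x + 7)², the series in y has radius 3/11, so |x + 7| < √(3/11) and R = √33/11.

R = √33/11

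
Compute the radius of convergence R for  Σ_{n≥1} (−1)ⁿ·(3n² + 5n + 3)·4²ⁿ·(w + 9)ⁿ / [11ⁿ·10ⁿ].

R = 55/8

Ratio test: |a_{n+1}/a_n| = [(3(n+1)² + 5(n+1) + 3)/(3n² + 5n + 3)] · 16/(11·10) → 8/55 as n → ∞.
The series converges when 8/55 · |w + 9| < 1, giving R = 55/8.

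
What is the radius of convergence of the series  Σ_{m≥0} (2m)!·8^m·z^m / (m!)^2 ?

The ratio of consecutive coefficients is (2m+1)·(2m+2)/(m+1)² · 8 → 32.
The series converges when 32 · |z| < 1, giving R = 1/32.

R = 1/32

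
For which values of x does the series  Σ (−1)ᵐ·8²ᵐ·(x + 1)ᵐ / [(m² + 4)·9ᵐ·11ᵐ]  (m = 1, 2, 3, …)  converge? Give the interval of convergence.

[-163/64, 35/64]

Apply the ratio test: |a_{m+1}| / |a_m| = [(m² + 4)/((m+1)² + 4)] · 64/(9·11), which tends to 64/99 as m → ∞.
Thus R = 1/(64/99) = 99/64.
When x = 35/64, the terms are on the order of 1/m², so the series converges absolutely by comparison with the p-series (p = 2 > 1).
At x = -163/64: the terms are on the order of 1/m², so the series converges absolutely by comparison with the p-series (p = 2 > 1).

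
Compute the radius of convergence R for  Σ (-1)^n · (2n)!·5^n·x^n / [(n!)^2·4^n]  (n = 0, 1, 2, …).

R = 1/5

Ratio test: |a_{n+1}/a_n| = (2n+1)·(2n+2)/(n+1)² · 5/4 → 5 as n → ∞.
The series converges when 5 · |x| < 1, giving R = 1/5.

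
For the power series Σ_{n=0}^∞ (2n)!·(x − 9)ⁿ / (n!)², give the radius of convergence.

Apply the ratio test: |a_{n+1}| / |a_n| = (2n+1)·(2n+2)/(n+1)², which tends to 4 as n → ∞.
The series converges when 4 · |x − 9| < 1, giving R = 1/4.

R = 1/4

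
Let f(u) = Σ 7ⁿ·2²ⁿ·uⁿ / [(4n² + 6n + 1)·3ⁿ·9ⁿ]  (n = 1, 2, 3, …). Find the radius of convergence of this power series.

By the ratio test, |a_{n+1}/a_n| = [(4n² + 6n + 1)/(4(n+1)² + 6(n+1) + 1)] · 7·4/(3·9) → 28/27.
Convergence for |u| · 28/27 < 1, i.e. |u| < 27/28. So R = 27/28.

R = 27/28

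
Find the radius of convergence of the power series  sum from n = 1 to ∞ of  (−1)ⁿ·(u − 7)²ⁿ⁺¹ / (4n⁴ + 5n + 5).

R = 1

Ratio test: |a_{n+1}/a_n| = (4n⁴ + 5n + 5)/(4(n+1)⁴ + 5(n+1) + 5) → 1 as n → ∞.
Successive powers of (u − 7) differ by 2, so the series converges when |u − 7|² · 1 < 1, i.e. |u − 7| < √(1) = 1. So R = 1.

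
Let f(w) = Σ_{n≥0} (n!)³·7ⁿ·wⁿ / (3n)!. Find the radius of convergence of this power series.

R = 27/7

By the ratio test, |a_{n+1}/a_n| = (n+1)³/[(3n+1)·(3n+2)·(3n+3)] · 7 → 7/27.
The series converges when 7/27 · |w| < 1, giving R = 27/7.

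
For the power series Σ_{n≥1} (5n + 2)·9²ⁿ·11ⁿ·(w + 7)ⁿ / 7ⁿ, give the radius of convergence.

R = 7/891

Ratio test: |a_{n+1}/a_n| = [(5(n+1) + 2)/(5n + 2)] · 81·11/7 → 891/7 as n → ∞.
Convergence for |w + 7| · 891/7 < 1, i.e. |w + 7| < 7/891. So R = 7/891.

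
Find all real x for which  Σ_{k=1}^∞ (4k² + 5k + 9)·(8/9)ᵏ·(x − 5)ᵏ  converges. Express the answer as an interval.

The ratio of consecutive coefficients is [(4(k+1)² + 5(k+1) + 9)/(4k² + 5k + 9)] · 8/9 → 8/9.
Convergence for |x − 5| · 8/9 < 1, i.e. |x − 5| < 9/8. So R = 9/8.
At x = 49/8: the terms do not tend to 0, so the series diverges.
Check x = 31/8: the terms have absolute value of order k², which does not tend to 0, so the series diverges by the divergence test.

(31/8, 49/8)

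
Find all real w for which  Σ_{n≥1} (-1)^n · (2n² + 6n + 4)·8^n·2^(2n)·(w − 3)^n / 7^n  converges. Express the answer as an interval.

(89/32, 103/32)

By the ratio test, |a_{n+1}/a_n| = [(2(n+1)² + 6(n+1) + 4)/(2n² + 6n + 4)] · 8·4/7 → 32/7.
Convergence for |w − 3| · 32/7 < 1, i.e. |w − 3| < 7/32. So R = 7/32.
Endpoint w = 103/32: the terms do not tend to 0, so the series diverges.
At w = 89/32: the terms do not tend to 0, so the series diverges.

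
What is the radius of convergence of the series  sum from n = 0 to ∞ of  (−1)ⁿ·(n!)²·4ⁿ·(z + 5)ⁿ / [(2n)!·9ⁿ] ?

By the ratio test, |a_{n+1}/a_n| = (n+1)²/[(2n+1)·(2n+2)] · 4/9 → 1/9.
Hence the series converges for |z + 5| < 1/(1/9) = 9, so the radius of convergence is 9.

R = 9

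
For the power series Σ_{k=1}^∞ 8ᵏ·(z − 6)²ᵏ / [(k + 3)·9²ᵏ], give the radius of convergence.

By the ratio test, |a_{k+1}/a_k| = [(k + 3)/((k+1) + 3)] · 8/81 → 8/81.
Successive powers of (z − 6) differ by 2, so the series converges when |z − 6|² · 8/81 < 1, i.e. |z − 6| < √(81/8). So R = 9√2/4.

R = 9√2/4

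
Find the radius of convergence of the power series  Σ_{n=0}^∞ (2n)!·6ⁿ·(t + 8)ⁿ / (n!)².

The ratio of consecutive coefficients is (2n+1)·(2n+2)/(n+1)² · 6 → 24.
Thus R = 1/(24) = 1/24.

R = 1/24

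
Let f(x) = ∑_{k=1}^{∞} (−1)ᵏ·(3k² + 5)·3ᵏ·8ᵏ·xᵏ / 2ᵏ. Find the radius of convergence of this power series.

R = 1/12

By the ratio test, |a_{k+1}/a_k| = [(3(k+1)² + 5)/(3k² + 5)] · 3·8/2 → 12.
Convergence for |x| · 12 < 1, i.e. |x| < 1/12. So R = 1/12.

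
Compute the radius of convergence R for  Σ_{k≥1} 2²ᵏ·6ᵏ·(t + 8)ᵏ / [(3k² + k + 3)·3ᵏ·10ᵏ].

By the ratio test, |a_{k+1}/a_k| = [(3k² + k + 3)/(3(k+1)² + (k+1) + 3)] · 4·6/(3·10) → 4/5.
Convergence for |t + 8| · 4/5 < 1, i.e. |t + 8| < 5/4. So R = 5/4.

R = 5/4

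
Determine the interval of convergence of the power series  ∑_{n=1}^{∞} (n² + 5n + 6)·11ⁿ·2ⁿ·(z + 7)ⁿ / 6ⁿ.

By the ratio test, |a_{n+1}/a_n| = [((n+1)² + 5(n+1) + 6)/(n² + 5n + 6)] · 11·2/6 → 11/3.
The series converges when 11/3 · |z + 7| < 1, giving R = 3/11.
At z = -74/11: the n-th term does not approach 0; divergence by the term test.
Check z = -80/11: the n-th term does not approach 0; divergence by the term test.

(-80/11, -74/11)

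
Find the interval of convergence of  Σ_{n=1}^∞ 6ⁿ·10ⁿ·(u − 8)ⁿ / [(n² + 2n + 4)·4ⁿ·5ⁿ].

The ratio of consecutive coefficients is [(n² + 2n + 4)/((n+1)² + 2(n+1) + 4)] · 6·10/(4·5) → 3.
Convergence for |u − 8| · 3 < 1, i.e. |u − 8| < 1/3. So R = 1/3.
Check u = 25/3: absolute convergence follows by limit comparison with Σ 1/n².
Check u = 23/3: absolute convergence follows by limit comparison with Σ 1/n².

[23/3, 25/3]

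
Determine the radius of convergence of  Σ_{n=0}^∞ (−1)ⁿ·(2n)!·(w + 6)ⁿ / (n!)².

Ratio test: |a_{n+1}/a_n| = (2n+1)·(2n+2)/(n+1)² → 4 as n → ∞.
Convergence for |w + 6| · 4 < 1, i.e. |w + 6| < 1/4. So R = 1/4.

R = 1/4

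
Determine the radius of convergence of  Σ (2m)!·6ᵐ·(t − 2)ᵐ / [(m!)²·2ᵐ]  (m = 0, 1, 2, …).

Apply the ratio test: |a_{m+1}| / |a_m| = (2m+1)·(2m+2)/(m+1)² · 6/2, which tends to 12 as m → ∞.
Hence the series converges for |t − 2| < 1/(12) = 1/12, so the radius of convergence is 1/12.

R = 1/12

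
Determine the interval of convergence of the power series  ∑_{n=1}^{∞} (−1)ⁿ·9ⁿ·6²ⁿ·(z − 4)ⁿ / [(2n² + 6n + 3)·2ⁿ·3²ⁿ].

[71/18, 73/18]

By the ratio test, |a_{n+1}/a_n| = [(2n² + 6n + 3)/(2(n+1)² + 6(n+1) + 3)] · 9·36/(2·9) → 18.
Convergence for |z − 4| · 18 < 1, i.e. |z − 4| < 1/18. So R = 1/18.
Endpoint z = 73/18: the terms are on the order of 1/n², so the series converges absolutely by comparison with the p-series (p = 2 > 1).
At z = 71/18: the terms are on the order of 1/n², so the series converges absolutely by comparison with the p-series (p = 2 > 1).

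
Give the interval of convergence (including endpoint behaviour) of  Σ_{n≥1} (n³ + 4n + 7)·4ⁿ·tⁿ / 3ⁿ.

(-3/4, 3/4)

Ratio test: |a_{n+1}/a_n| = [((n+1)³ + 4(n+1) + 7)/(n³ + 4n + 7)] · 4/3 → 4/3 as n → ∞.
Thus R = 1/(4/3) = 3/4.
Endpoint t = 3/4: the terms do not tend to 0, so the series diverges.
When t = -3/4, the terms do not tend to 0, so the series diverges.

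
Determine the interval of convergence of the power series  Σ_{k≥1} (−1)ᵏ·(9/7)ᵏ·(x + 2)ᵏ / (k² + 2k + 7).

[-25/9, -11/9]

Apply the ratio test: |a_{k+1}| / |a_k| = [(k² + 2k + 7)/((k+1)² + 2(k+1) + 7)] · 9/7, which tends to 9/7 as k → ∞.
Convergence for |x + 2| · 9/7 < 1, i.e. |x + 2| < 7/9. So R = 7/9.
At x = -11/9: the series is dominated by a constant times Σ 1/k², which converges (p = 2 > 1).
Endpoint x = -25/9: the series is dominated by a constant times Σ 1/k², which converges (p = 2 > 1).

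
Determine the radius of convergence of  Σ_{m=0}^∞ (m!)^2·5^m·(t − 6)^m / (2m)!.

Ratio test: |a_{m+1}/a_m| = (m+1)²/[(2m+1)·(2m+2)] · 5 → 5/4 as m → ∞.
Thus R = 1/(5/4) = 4/5.

R = 4/5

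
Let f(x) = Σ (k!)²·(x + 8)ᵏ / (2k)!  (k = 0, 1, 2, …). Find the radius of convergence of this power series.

R = 4

By the ratio test, |a_{k+1}/a_k| = (k+1)²/[(2k+1)·(2k+2)] → 1/4.
Convergence for |x + 8| · 1/4 < 1, i.e. |x + 8| < 4. So R = 4.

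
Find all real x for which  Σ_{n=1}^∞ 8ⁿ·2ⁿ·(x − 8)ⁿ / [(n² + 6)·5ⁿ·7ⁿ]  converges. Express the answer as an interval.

Apply the ratio test: |a_{n+1}| / |a_n| = [(n² + 6)/((n+1)² + 6)] · 8·2/(5·7), which tends to 16/35 as n → ∞.
Hence the series converges for |x − 8| < 1/(16/35) = 35/16, so the radius of convergence is 35/16.
Check x = 163/16: the series is dominated by a constant times Σ 1/n², which converges (p = 2 > 1).
Endpoint x = 93/16: absolute convergence follows by limit comparison with Σ 1/n².

[93/16, 163/16]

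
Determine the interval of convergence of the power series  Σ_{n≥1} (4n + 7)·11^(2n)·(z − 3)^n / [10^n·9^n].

(273/121, 453/121)

The ratio of consecutive coefficients is [(4(n+1) + 7)/(4n + 7)] · 121/(10·9) → 121/90.
Hence the series converges for |z − 3| < 1/(121/90) = 90/121, so the radius of convergence is 90/121.
At z = 453/121: the terms do not tend to 0, so the series diverges.
Check z = 273/121: the terms do not tend to 0, so the series diverges.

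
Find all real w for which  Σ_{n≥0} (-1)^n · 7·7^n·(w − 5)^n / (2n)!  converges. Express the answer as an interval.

(−∞, ∞)

The ratio of consecutive coefficients is 7/7 · 7 · 1/[(2n+1)·(2n+2)] → 0.
The ratio tends to 0 regardless of w, hence R = ∞.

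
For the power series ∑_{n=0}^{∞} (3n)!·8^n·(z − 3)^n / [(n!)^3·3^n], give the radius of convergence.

R = 1/72

By the ratio test, |a_{n+1}/a_n| = (3n+1)·(3n+2)·(3n+3)/(n+1)³ · 8/3 → 72.
Hence the series converges for |z − 3| < 1/(72) = 1/72, so the radius of convergence is 1/72.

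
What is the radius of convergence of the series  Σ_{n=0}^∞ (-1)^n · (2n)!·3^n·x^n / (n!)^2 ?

Ratio test: |a_{n+1}/a_n| = (2n+1)·(2n+2)/(n+1)² · 3 → 12 as n → ∞.
Thus R = 1/(12) = 1/12.

R = 1/12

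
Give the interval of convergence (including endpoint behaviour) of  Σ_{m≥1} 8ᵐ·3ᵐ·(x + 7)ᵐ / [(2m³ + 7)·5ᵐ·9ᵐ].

The ratio of consecutive coefficients is [(2m³ + 7)/(2(m+1)³ + 7)] · 8·3/(5·9) → 8/15.
Thus R = 1/(8/15) = 15/8.
Check x = -41/8: the series is dominated by a constant times Σ 1/m³, which converges (p = 3 > 1).
Check x = -71/8: the terms are on the order of 1/m³, so the series converges absolutely by comparison with the p-series (p = 3 > 1).

[-71/8, -41/8]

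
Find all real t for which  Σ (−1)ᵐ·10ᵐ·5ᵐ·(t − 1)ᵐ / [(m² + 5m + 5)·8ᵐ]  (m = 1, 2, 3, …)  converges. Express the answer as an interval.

[21/25, 29/25]

By the ratio test, |a_{m+1}/a_m| = [(m² + 5m + 5)/((m+1)² + 5(m+1) + 5)] · 10·5/8 → 25/4.
Convergence for |t − 1| · 25/4 < 1, i.e. |t − 1| < 4/25. So R = 4/25.
Endpoint t = 29/25: the terms are on the order of 1/m², so the series converges absolutely by comparison with the p-series (p = 2 > 1).
At t = 21/25: absolute convergence follows by limit comparison with Σ 1/m².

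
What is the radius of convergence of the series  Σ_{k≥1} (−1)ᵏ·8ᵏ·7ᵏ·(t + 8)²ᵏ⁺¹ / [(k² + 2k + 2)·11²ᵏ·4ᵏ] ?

R = 11√14/14

By the ratio test, |a_{k+1}/a_k| = [(k² + 2k + 2)/((k+1)² + 2(k+1) + 2)] · 8·7/(121·4) → 14/121.
Writing y = (t + 8)², the series in y has radius 121/14, so |t + 8| < √(121/14) and R = 11√14/14.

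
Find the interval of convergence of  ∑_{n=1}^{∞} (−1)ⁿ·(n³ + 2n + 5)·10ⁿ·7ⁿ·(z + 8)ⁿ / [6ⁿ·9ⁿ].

(-307/35, -253/35)

Apply the ratio test: |a_{n+1}| / |a_n| = [((n+1)³ + 2(n+1) + 5)/(n³ + 2n + 5)] · 10·7/(6·9), which tends to 35/27 as n → ∞.
Convergence for |z + 8| · 35/27 < 1, i.e. |z + 8| < 27/35. So R = 27/35.
Check z = -253/35: the n-th term does not approach 0; divergence by the term test.
When z = -307/35, the terms have absolute value of order n³, which does not tend to 0, so the series diverges by the divergence test.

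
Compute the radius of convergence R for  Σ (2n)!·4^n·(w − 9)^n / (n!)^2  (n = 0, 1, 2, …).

Ratio test: |a_{n+1}/a_n| = (2n+1)·(2n+2)/(n+1)² · 4 → 16 as n → ∞.
Convergence for |w − 9| · 16 < 1, i.e. |w − 9| < 1/16. So R = 1/16.

R = 1/16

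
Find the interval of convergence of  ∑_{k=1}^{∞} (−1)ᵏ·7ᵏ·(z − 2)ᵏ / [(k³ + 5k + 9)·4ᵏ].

Ratio test: |a_{k+1}/a_k| = [(k³ + 5k + 9)/((k+1)³ + 5(k+1) + 9)] · 7/4 → 7/4 as k → ∞.
Hence the series converges for |z − 2| < 1/(7/4) = 4/7, so the radius of convergence is 4/7.
When z = 18/7, the terms are on the order of 1/k³, so the series converges absolutely by comparison with the p-series (p = 3 > 1).
Check z = 10/7: the terms are on the order of 1/k³, so the series converges absolutely by comparison with the p-series (p = 3 > 1).

[10/7, 18/7]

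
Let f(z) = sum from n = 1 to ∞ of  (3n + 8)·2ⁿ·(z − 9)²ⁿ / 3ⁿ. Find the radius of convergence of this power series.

R = √6/2

Apply the ratio test: |a_{n+1}| / |a_n| = [(3(n+1) + 8)/(3n + 8)] · 2/3, which tends to 2/3 as n → ∞.
Successive powers of (z − 9) differ by 2, so the series converges when |z − 9|² · 2/3 < 1, i.e. |z − 9| < √(3/2). So R = √6/2.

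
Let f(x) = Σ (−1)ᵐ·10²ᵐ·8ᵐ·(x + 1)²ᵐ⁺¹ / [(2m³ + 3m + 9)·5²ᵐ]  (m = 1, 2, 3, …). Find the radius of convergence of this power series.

R = √2/8

Ratio test: |a_{m+1}/a_m| = [(2m³ + 3m + 9)/(2(m+1)³ + 3(m+1) + 9)] · 100·8/25 → 32 as m → ∞.
Since the exponent of (x + 1) increases by 2 each term, convergence requires |x + 1|² < 1/32, hence R = √2/8.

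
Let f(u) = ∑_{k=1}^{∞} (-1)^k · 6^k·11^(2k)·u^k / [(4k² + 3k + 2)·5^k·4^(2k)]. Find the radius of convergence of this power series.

By the ratio test, |a_{k+1}/a_k| = [(4k² + 3k + 2)/(4(k+1)² + 3(k+1) + 2)] · 6·121/(5·16) → 363/40.
Thus R = 1/(363/40) = 40/363.

R = 40/363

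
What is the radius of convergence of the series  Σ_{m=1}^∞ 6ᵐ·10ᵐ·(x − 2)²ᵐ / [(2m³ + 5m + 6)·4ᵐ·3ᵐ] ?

R = √5/5

Ratio test: |a_{m+1}/a_m| = [(2m³ + 5m + 6)/(2(m+1)³ + 5(m+1) + 6)] · 6·10/(4·3) → 5 as m → ∞.
Writing y = (x − 2)², the series in y has radius 1/5, so |x − 2| < √(1/5) and R = √5/5.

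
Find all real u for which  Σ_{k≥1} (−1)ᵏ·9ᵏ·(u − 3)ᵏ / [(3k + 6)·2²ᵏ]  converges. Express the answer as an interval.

Apply the ratio test: |a_{k+1}| / |a_k| = [(3k + 6)/(3(k+1) + 6)] · 9/4, which tends to 9/4 as k → ∞.
Convergence for |u − 3| · 9/4 < 1, i.e. |u − 3| < 4/9. So R = 4/9.
Endpoint u = 31/9: an alternating series whose terms decrease to 0 in absolute value, so it converges by the Leibniz criterion.
Endpoint u = 23/9: the terms behave like c/k; limit comparison with the harmonic series gives divergence.

(23/9, 31/9]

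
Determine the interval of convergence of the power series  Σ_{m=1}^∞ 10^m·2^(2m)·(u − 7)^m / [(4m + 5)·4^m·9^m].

Ratio test: |a_{m+1}/a_m| = [(4m + 5)/(4(m+1) + 5)] · 10·4/(4·9) → 10/9 as m → ∞.
Thus R = 1/(10/9) = 9/10.
Check u = 79/10: the terms behave like c/m; limit comparison with the harmonic series gives divergence.
Check u = 61/10: the terms alternate in sign and decrease monotonically to 0 in absolute value (size ~ c/m), so the alternating series test gives convergence.

[61/10, 79/10)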